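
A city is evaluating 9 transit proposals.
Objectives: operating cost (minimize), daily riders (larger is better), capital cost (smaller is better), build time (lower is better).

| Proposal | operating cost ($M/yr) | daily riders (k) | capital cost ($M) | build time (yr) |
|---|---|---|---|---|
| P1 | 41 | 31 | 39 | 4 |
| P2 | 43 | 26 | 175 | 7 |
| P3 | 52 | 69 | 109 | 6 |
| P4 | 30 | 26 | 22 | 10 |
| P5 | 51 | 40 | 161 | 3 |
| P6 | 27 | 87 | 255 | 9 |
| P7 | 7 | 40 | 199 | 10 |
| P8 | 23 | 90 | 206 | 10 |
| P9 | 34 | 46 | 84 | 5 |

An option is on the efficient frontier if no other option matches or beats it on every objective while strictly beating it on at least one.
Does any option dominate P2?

P1 vs P2: operating cost 41≤43, daily riders 31≥26, capital cost 39≤175, build time 4≤7 — P1 is at least as good on every objective and strictly better on at least one, so P1 dominates P2.

Yes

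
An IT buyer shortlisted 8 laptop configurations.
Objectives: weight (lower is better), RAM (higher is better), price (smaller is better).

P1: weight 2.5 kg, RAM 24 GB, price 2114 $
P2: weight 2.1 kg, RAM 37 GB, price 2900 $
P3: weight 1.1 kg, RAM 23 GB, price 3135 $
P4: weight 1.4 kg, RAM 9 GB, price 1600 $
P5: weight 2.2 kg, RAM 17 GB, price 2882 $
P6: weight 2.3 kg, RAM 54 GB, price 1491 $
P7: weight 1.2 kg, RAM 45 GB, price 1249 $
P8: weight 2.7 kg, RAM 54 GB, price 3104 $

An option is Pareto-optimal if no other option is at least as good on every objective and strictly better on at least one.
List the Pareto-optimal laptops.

P3, P6, P7

P1: dominated by P6 (weight 2.3≤2.5, RAM 54≥24, price 1491≤2114).
P2: dominated by P7 (weight 1.2≤2.1, RAM 45≥37, price 1249≤2900).
P3: not dominated (best weight).
P4: dominated by P7 (weight 1.2≤1.4, RAM 45≥9, price 1249≤1600).
P5: dominated by P7 (weight 1.2≤2.2, RAM 45≥17, price 1249≤2882).
P6: not dominated.
P7: not dominated (best price).
P8: dominated by P6 (weight 2.3≤2.7, RAM 54≥54, price 1491≤3104).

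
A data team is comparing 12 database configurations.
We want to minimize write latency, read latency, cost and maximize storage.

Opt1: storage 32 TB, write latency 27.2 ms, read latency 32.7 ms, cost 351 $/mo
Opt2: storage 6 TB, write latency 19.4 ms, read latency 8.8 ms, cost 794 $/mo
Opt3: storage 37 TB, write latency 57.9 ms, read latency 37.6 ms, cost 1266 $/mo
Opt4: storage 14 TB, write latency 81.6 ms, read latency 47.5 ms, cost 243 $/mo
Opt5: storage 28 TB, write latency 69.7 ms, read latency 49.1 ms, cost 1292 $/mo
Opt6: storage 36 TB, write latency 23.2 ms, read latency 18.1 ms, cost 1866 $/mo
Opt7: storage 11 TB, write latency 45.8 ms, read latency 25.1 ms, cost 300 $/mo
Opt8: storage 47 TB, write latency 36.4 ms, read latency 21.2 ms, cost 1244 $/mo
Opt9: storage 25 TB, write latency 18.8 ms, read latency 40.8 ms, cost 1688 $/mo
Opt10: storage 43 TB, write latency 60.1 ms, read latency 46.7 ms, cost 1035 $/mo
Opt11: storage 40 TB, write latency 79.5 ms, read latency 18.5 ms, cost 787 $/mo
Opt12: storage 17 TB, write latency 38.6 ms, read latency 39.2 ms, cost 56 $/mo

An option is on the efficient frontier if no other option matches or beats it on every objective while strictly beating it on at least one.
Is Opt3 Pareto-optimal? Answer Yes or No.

Opt8 vs Opt3: storage 47≥37, write latency 36.4≤57.9, read latency 21.2≤37.6, cost 1244≤1266 — Opt8 is at least as good on every objective and strictly better on at least one, so Opt8 dominates Opt3.

No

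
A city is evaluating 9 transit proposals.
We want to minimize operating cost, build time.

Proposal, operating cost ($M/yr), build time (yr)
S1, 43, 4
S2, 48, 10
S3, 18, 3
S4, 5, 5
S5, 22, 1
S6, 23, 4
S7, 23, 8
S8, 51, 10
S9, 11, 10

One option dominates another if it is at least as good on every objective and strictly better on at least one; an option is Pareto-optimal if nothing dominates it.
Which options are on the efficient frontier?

S1: dominated by S3 (operating cost 18≤43, build time 3≤4).
S2: dominated by S1 (operating cost 43≤48, build time 4≤10).
S3: not dominated.
S4: not dominated (best operating cost).
S5: not dominated (best build time).
S6: dominated by S3 (operating cost 18≤23, build time 3≤4).
S7: dominated by S3 (operating cost 18≤23, build time 3≤8).
S8: dominated by S1 (operating cost 43≤51, build time 4≤10).
S9: dominated by S4 (operating cost 5≤11, build time 5≤10).

S3, S4, S5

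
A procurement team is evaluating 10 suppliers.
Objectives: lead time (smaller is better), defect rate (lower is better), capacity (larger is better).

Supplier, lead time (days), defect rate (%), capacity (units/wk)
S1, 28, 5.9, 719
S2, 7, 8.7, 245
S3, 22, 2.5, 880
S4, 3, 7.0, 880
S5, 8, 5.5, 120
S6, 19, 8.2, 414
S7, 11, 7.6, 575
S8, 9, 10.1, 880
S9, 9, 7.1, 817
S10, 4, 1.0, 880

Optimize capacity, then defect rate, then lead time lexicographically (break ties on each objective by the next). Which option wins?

S10

First maximize capacity: best is 880, kept {S3, S4, S8, S10}.
Then minimize defect rate: best is 1.0, kept {S10}.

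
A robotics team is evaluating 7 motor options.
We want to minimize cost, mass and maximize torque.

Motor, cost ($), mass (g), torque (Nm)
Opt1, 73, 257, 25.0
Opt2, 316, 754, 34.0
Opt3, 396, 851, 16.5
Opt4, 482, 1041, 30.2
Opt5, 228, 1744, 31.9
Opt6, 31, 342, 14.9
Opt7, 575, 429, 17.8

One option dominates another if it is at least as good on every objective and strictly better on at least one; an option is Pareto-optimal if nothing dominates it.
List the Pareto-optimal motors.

Opt1: not dominated (best mass).
Opt2: not dominated (best torque).
Opt3: dominated by Opt1 (cost 73≤396, mass 257≤851, torque 25.0≥16.5).
Opt4: dominated by Opt2 (cost 316≤482, mass 754≤1041, torque 34.0≥30.2).
Opt5: not dominated.
Opt6: not dominated (best cost).
Opt7: dominated by Opt1 (cost 73≤575, mass 257≤429, torque 25.0≥17.8).

Opt1, Opt2, Opt5, Opt6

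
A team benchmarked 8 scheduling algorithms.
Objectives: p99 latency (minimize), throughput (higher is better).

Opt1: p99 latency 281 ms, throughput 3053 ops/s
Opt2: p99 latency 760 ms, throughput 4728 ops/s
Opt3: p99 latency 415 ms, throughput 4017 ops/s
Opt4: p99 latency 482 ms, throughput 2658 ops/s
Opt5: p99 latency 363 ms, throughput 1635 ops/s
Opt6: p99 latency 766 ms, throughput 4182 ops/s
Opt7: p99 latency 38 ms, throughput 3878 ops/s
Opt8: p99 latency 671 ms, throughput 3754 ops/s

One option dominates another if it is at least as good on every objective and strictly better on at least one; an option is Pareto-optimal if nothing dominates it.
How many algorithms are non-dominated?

Opt1: dominated by Opt7 (p99 latency 38≤281, throughput 3878≥3053).
Opt2: not dominated (best throughput).
Opt3: not dominated.
Opt4: dominated by Opt1 (p99 latency 281≤482, throughput 3053≥2658).
Opt5: dominated by Opt1 (p99 latency 281≤363, throughput 3053≥1635).
Opt6: dominated by Opt2 (p99 latency 760≤766, throughput 4728≥4182).
Opt7: not dominated (best p99 latency).
Opt8: dominated by Opt3 (p99 latency 415≤671, throughput 4017≥3754).
Pareto-optimal: Opt2, Opt3, Opt7 → 3.

3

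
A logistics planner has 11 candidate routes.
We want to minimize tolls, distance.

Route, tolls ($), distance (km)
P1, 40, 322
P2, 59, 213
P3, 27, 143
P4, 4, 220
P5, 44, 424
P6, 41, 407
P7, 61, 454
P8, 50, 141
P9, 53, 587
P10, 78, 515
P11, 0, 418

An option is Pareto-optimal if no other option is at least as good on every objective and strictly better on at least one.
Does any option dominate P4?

P1: worse on tolls (40 vs 4).
P2: worse on tolls (59 vs 4).
P3: worse on tolls (27 vs 4).
P5: worse on tolls (44 vs 4).
P6: worse on tolls (41 vs 4).
P7: worse on tolls (61 vs 4).
P8: worse on tolls (50 vs 4).
P9: worse on tolls (53 vs 4).
P10: worse on tolls (78 vs 4).
P11: worse on distance (418 vs 220).
No option is at least as good as P4 on every objective and strictly better on one.

No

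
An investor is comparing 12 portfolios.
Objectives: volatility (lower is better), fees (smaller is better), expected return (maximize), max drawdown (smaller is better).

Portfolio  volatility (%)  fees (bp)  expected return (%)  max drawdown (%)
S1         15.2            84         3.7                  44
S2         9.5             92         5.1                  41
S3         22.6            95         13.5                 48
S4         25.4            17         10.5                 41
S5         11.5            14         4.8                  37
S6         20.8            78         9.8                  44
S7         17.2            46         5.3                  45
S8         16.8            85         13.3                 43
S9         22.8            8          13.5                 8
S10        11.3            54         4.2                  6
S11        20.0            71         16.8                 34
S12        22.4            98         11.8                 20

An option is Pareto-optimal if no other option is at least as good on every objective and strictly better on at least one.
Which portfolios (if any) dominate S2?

none

S1: worse on volatility (15.2 vs 9.5).
S3: worse on volatility (22.6 vs 9.5).
S4: worse on volatility (25.4 vs 9.5).
S5: worse on volatility (11.5 vs 9.5).
S6: worse on volatility (20.8 vs 9.5).
S7: worse on volatility (17.2 vs 9.5).
S8: worse on volatility (16.8 vs 9.5).
S9: worse on volatility (22.8 vs 9.5).
S10: worse on volatility (11.3 vs 9.5).
S11: worse on volatility (20.0 vs 9.5).
S12: worse on volatility (22.4 vs 9.5).
No option dominates S2.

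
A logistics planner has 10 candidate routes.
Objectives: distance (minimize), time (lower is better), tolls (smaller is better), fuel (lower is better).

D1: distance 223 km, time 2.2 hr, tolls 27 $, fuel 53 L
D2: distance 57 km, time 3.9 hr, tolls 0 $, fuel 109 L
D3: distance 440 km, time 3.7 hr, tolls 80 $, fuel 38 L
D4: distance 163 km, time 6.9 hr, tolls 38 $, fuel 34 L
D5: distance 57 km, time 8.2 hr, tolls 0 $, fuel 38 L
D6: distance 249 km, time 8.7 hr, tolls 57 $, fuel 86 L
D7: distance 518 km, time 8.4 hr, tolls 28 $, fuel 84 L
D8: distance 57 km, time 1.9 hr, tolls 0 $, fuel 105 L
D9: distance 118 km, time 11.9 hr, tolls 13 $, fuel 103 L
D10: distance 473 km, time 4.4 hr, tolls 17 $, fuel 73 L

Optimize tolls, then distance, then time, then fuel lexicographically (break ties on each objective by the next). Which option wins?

First minimize tolls: best is 0, kept {D2, D5, D8}.
Then minimize distance: best is 57, kept {D2, D5, D8}.
Then minimize time: best is 1.9, kept {D8}.

D8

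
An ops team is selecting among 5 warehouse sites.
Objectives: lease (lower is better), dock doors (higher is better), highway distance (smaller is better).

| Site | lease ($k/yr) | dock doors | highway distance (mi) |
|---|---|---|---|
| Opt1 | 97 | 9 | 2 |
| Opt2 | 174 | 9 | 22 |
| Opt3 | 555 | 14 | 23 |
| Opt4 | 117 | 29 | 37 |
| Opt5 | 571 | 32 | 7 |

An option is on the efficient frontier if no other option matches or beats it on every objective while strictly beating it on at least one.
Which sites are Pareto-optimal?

Opt1, Opt3, Opt4, Opt5

Opt1: not dominated (best lease).
Opt2: dominated by Opt1 (lease 97≤174, dock doors 9≥9, highway distance 2≤22).
Opt3: not dominated.
Opt4: not dominated.
Opt5: not dominated (best dock doors).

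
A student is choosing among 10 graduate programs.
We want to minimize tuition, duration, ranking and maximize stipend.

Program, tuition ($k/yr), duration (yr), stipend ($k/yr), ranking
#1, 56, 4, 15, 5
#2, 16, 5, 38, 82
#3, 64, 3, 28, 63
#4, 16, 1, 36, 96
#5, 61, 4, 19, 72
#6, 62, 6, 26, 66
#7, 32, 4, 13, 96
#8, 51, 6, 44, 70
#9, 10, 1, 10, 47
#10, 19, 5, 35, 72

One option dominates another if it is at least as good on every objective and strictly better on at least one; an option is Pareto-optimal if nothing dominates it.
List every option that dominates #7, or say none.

#4

#4: tuition 16≤32, duration 1≤4, stipend 36≥13, ranking 96≤96 — dominates #7.
Others (#1, #2, #3, #5, #6, #8, #9, #10) are each worse than #7 on at least one objective.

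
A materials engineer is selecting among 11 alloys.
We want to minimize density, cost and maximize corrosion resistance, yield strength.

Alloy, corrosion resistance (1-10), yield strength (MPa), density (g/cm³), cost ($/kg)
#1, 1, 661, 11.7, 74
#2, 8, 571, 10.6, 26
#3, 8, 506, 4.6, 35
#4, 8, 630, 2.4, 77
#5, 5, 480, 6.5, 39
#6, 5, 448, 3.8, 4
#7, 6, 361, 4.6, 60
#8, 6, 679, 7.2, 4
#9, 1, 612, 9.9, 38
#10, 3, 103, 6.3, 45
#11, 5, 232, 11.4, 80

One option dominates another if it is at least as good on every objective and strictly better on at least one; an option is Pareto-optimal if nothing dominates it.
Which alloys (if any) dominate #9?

#8: corrosion resistance 6≥1, yield strength 679≥612, density 7.2≤9.9, cost 4≤38 — dominates #9.
Others (#1, #2, #3, #4, #5, #6, #7, #10, #11) are each worse than #9 on at least one objective.

#8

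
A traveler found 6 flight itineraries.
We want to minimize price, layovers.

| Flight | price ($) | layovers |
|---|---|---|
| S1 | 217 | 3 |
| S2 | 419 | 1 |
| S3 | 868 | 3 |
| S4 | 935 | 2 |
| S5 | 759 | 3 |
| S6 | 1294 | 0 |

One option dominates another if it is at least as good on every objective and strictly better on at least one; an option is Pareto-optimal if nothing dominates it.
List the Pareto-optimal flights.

S1: not dominated (best price).
S2: not dominated.
S3: dominated by S1 (price 217≤868, layovers 3≤3).
S4: dominated by S2 (price 419≤935, layovers 1≤2).
S5: dominated by S1 (price 217≤759, layovers 3≤3).
S6: not dominated (best layovers).

S1, S2, S6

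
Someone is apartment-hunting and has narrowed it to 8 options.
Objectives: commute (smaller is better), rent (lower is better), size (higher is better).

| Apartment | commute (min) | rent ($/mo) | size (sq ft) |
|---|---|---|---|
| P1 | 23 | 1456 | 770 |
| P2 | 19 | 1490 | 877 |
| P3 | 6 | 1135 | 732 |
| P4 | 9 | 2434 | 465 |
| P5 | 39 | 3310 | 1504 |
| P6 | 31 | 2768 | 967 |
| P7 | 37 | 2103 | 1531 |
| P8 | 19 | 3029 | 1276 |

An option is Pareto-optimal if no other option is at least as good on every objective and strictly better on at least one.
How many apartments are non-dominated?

P1: not dominated.
P2: not dominated.
P3: not dominated (best commute).
P4: dominated by P3 (commute 6≤9, rent 1135≤2434, size 732≥465).
P5: dominated by P7 (commute 37≤39, rent 2103≤3310, size 1531≥1504).
P6: not dominated.
P7: not dominated (best size).
P8: not dominated.
Pareto-optimal: P1, P2, P3, P6, P7, P8 → 6.

6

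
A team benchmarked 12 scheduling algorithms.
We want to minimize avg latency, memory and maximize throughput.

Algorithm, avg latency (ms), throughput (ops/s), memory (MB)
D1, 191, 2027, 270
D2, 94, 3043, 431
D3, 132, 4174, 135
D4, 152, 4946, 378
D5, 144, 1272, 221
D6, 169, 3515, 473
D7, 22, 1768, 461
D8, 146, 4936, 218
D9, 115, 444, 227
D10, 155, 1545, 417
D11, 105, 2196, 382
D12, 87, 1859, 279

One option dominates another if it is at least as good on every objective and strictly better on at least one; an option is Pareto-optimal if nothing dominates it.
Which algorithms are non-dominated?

D2, D3, D4, D7, D8, D9, D11, D12

D1: dominated by D3 (avg latency 132≤191, throughput 4174≥2027, memory 135≤270).
D2: not dominated.
D3: not dominated (best memory).
D4: not dominated (best throughput).
D5: dominated by D3 (avg latency 132≤144, throughput 4174≥1272, memory 135≤221).
D6: dominated by D3 (avg latency 132≤169, throughput 4174≥3515, memory 135≤473).
D7: not dominated (best avg latency).
D8: not dominated.
D9: not dominated.
D10: dominated by D3 (avg latency 132≤155, throughput 4174≥1545, memory 135≤417).
D11: not dominated.
D12: not dominated.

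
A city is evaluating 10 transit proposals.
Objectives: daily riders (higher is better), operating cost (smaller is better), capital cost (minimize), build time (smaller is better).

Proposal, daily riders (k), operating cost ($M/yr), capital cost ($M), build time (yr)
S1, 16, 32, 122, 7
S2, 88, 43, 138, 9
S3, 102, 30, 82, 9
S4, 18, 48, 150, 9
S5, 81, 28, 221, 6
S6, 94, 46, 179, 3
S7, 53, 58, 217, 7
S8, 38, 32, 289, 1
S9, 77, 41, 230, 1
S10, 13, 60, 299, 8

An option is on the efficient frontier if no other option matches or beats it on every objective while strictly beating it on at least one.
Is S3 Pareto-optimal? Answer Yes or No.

Yes

S1: worse on daily riders (16 vs 102).
S2: worse on daily riders (88 vs 102).
S4: worse on daily riders (18 vs 102).
S5: worse on daily riders (81 vs 102).
S6: worse on daily riders (94 vs 102).
S7: worse on daily riders (53 vs 102).
S8: worse on daily riders (38 vs 102).
S9: worse on daily riders (77 vs 102).
S10: worse on daily riders (13 vs 102).
No option is at least as good as S3 on every objective and strictly better on one.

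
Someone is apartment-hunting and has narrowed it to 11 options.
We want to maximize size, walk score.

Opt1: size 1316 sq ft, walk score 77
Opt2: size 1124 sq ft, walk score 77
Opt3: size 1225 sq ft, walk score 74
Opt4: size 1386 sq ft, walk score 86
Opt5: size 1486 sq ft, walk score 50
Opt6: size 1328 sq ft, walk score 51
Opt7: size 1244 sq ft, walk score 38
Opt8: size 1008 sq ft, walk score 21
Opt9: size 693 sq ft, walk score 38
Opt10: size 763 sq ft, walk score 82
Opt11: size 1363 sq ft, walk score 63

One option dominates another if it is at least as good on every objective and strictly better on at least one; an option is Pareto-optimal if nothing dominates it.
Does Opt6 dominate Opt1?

Opt6 vs Opt1: Opt6 is worse on walk score (51 vs 77), so it does not dominate Opt1.

No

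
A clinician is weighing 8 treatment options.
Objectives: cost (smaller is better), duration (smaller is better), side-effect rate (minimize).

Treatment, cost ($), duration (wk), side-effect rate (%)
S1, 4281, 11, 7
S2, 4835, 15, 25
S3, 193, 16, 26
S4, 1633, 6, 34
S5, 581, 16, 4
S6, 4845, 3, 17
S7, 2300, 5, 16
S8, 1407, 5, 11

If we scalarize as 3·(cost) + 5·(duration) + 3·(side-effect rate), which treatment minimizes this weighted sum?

S3

S1: 3·4281 + 5·11 + 3·7 = 12919
S2: 3·4835 + 5·15 + 3·25 = 14655
S3: 3·193 + 5·16 + 3·26 = 737
S4: 3·1633 + 5·6 + 3·34 = 5031
S5: 3·581 + 5·16 + 3·4 = 1835
S6: 3·4845 + 5·3 + 3·17 = 14601
S7: 3·2300 + 5·5 + 3·16 = 6973
S8: 3·1407 + 5·5 + 3·11 = 4279
Lowest: S3 at 737.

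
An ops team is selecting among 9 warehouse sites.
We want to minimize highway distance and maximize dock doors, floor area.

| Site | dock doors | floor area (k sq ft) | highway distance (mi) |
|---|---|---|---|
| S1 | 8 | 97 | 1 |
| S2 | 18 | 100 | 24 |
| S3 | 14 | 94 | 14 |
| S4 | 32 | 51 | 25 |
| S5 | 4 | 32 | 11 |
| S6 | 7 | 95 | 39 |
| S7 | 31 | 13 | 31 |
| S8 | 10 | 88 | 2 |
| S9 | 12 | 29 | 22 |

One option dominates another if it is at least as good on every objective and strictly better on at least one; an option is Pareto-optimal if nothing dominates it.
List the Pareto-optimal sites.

S1: not dominated (best highway distance).
S2: not dominated (best floor area).
S3: not dominated.
S4: not dominated (best dock doors).
S5: dominated by S1 (dock doors 8≥4, floor area 97≥32, highway distance 1≤11).
S6: dominated by S1 (dock doors 8≥7, floor area 97≥95, highway distance 1≤39).
S7: dominated by S4 (dock doors 32≥31, floor area 51≥13, highway distance 25≤31).
S8: not dominated.
S9: dominated by S3 (dock doors 14≥12, floor area 94≥29, highway distance 14≤22).

S1, S2, S3, S4, S8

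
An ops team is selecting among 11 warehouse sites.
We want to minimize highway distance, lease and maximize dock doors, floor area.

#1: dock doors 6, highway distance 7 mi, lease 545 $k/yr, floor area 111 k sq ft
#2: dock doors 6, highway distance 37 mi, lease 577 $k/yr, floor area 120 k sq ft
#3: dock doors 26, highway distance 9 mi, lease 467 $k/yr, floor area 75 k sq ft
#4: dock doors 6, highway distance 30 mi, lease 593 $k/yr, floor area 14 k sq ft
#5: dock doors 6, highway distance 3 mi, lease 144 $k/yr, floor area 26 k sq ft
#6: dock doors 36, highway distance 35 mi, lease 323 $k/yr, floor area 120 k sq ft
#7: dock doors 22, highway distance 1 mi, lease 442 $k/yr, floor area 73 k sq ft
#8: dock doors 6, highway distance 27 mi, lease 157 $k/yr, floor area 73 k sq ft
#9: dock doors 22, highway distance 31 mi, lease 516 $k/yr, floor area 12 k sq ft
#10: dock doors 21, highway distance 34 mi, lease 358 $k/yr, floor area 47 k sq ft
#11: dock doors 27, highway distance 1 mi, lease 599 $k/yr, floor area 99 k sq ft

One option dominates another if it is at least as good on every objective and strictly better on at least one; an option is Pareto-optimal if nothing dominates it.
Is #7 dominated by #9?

#9 vs #7: #9 is worse on highway distance (31 vs 1), so it does not dominate #7.

No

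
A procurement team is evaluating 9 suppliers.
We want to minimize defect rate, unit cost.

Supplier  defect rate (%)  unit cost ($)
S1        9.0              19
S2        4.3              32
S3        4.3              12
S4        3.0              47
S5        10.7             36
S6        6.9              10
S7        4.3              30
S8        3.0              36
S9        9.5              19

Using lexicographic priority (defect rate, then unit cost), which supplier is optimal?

S8

First minimize defect rate: best is 3.0, kept {S4, S8}.
Then minimize unit cost: best is 36, kept {S8}.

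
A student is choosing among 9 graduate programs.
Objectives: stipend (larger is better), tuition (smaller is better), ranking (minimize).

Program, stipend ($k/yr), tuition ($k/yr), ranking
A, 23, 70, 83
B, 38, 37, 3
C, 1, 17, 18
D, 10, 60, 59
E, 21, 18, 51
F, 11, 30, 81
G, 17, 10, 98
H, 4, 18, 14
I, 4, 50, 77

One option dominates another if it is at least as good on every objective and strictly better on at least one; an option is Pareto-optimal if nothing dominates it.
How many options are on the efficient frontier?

5

A: dominated by B (stipend 38≥23, tuition 37≤70, ranking 3≤83).
B: not dominated (best stipend).
C: not dominated.
D: dominated by B (stipend 38≥10, tuition 37≤60, ranking 3≤59).
E: not dominated.
F: dominated by E (stipend 21≥11, tuition 18≤30, ranking 51≤81).
G: not dominated (best tuition).
H: not dominated.
I: dominated by B (stipend 38≥4, tuition 37≤50, ranking 3≤77).
Pareto-optimal: B, C, E, G, H → 5.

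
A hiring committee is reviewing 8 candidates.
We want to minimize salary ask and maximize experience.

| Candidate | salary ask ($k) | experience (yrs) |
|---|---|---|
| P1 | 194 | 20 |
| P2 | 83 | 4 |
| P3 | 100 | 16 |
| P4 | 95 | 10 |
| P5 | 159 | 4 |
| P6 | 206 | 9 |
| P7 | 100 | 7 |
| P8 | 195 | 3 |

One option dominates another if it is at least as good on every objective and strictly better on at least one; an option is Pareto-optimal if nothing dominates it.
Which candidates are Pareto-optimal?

P1, P2, P3, P4

P1: not dominated (best experience).
P2: not dominated (best salary ask).
P3: not dominated.
P4: not dominated.
P5: dominated by P2 (salary ask 83≤159, experience 4≥4).
P6: dominated by P1 (salary ask 194≤206, experience 20≥9).
P7: dominated by P3 (salary ask 100≤100, experience 16≥7).
P8: dominated by P1 (salary ask 194≤195, experience 20≥3).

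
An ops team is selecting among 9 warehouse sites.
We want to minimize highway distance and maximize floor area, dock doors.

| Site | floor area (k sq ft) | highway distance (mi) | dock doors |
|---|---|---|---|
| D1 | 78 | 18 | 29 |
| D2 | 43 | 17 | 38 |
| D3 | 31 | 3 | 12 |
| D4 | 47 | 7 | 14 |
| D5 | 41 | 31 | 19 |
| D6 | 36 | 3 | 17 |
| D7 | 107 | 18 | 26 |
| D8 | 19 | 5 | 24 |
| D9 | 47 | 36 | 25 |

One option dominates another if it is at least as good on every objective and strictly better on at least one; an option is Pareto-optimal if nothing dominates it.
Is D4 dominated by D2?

No

D2 vs D4: D2 is worse on floor area (43 vs 47), so it does not dominate D4.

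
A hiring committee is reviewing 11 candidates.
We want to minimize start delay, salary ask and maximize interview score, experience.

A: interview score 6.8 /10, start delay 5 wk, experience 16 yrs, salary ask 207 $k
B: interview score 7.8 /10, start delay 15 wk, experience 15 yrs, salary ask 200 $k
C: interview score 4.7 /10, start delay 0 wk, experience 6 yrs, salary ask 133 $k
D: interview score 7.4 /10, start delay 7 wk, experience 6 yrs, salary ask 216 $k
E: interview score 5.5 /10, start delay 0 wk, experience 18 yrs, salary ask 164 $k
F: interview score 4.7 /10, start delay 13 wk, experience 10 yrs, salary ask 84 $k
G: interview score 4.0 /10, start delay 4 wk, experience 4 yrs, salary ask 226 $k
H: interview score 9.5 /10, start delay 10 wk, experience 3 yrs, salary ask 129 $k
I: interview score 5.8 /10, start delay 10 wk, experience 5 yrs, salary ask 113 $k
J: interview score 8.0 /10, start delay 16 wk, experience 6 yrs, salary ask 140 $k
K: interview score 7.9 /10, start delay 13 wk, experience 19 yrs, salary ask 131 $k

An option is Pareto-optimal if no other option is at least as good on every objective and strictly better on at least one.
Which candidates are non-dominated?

A, C, D, E, F, H, I, J, K

A: not dominated.
B: dominated by K (interview score 7.9≥7.8, start delay 13≤15, experience 19≥15, salary ask 131≤200).
C: not dominated.
D: not dominated.
E: not dominated.
F: not dominated (best salary ask).
G: dominated by C (interview score 4.7≥4.0, start delay 0≤4, experience 6≥4, salary ask 133≤226).
H: not dominated (best interview score).
I: not dominated.
J: not dominated.
K: not dominated (best experience).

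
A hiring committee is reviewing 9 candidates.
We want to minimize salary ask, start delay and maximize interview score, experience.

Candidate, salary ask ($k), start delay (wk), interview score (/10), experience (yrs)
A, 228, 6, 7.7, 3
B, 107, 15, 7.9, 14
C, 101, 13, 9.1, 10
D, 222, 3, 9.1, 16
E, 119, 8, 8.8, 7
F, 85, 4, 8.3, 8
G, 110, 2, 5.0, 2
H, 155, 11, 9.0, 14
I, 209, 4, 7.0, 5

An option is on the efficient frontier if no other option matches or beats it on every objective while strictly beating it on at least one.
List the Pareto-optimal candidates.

A: dominated by D (salary ask 222≤228, start delay 3≤6, interview score 9.1≥7.7, experience 16≥3).
B: not dominated.
C: not dominated.
D: not dominated (best experience).
E: not dominated.
F: not dominated (best salary ask).
G: not dominated (best start delay).
H: not dominated.
I: dominated by F (salary ask 85≤209, start delay 4≤4, interview score 8.3≥7.0, experience 8≥5).

B, C, D, E, F, G, H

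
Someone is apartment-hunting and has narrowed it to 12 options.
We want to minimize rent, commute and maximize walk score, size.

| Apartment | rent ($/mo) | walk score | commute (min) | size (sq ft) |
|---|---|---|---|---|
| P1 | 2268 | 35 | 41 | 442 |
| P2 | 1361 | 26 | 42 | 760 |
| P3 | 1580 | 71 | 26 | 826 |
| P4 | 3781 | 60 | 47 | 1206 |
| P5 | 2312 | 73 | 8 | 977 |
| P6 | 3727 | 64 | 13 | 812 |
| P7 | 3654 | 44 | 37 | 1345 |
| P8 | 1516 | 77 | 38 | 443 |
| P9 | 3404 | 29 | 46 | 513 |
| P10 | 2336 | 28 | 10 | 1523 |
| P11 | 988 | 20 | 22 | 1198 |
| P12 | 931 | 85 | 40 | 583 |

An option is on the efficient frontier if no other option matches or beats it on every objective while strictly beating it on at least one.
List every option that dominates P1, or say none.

P3, P8, P12

P3: rent 1580≤2268, walk score 71≥35, commute 26≤41, size 826≥442 — dominates P1.
P8: rent 1516≤2268, walk score 77≥35, commute 38≤41, size 443≥442 — dominates P1.
P12: rent 931≤2268, walk score 85≥35, commute 40≤41, size 583≥442 — dominates P1.
Others (P2, P4, P5, P6, P7, P9, P10, P11) are each worse than P1 on at least one objective.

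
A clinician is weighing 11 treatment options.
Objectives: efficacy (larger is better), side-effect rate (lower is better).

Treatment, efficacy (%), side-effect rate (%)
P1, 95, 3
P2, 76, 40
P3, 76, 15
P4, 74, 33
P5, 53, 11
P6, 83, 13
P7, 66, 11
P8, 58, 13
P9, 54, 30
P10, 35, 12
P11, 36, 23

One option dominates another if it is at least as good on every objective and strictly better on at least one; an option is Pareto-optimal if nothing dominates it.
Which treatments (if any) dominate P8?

P1: efficacy 95≥58, side-effect rate 3≤13 — dominates P8.
P6: efficacy 83≥58, side-effect rate 13≤13 — dominates P8.
P7: efficacy 66≥58, side-effect rate 11≤13 — dominates P8.
Others (P2, P3, P4, P5, P9, P10, P11) are each worse than P8 on at least one objective.

P1, P6, P7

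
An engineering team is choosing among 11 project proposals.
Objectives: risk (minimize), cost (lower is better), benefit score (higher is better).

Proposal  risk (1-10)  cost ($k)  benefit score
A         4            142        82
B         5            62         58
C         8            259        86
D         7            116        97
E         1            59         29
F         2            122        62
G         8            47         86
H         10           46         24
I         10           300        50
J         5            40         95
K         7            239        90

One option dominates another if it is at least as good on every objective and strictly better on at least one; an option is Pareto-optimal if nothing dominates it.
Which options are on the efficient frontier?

A: not dominated.
B: dominated by J (risk 5≤5, cost 40≤62, benefit score 95≥58).
C: dominated by D (risk 7≤8, cost 116≤259, benefit score 97≥86).
D: not dominated (best benefit score).
E: not dominated (best risk).
F: not dominated.
G: dominated by J (risk 5≤8, cost 40≤47, benefit score 95≥86).
H: dominated by J (risk 5≤10, cost 40≤46, benefit score 95≥24).
I: dominated by A (risk 4≤10, cost 142≤300, benefit score 82≥50).
J: not dominated (best cost).
K: dominated by D (risk 7≤7, cost 116≤239, benefit score 97≥90).

A, D, E, F, J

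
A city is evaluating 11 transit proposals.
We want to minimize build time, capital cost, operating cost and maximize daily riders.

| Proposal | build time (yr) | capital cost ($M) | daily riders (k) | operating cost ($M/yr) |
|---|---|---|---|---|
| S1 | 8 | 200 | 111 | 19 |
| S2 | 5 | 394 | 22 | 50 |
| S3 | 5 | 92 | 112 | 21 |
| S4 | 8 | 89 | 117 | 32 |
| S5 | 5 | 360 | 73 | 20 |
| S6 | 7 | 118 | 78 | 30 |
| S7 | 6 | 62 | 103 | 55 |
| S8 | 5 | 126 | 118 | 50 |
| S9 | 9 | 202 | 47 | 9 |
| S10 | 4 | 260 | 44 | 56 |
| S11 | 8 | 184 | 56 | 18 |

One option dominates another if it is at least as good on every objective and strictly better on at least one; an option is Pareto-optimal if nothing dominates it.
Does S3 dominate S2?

Yes

S3 vs S2: build time 5≤5, capital cost 92≤394, daily riders 112≥22, operating cost 21≤50 — S3 is at least as good on every objective with at least one strict improvement.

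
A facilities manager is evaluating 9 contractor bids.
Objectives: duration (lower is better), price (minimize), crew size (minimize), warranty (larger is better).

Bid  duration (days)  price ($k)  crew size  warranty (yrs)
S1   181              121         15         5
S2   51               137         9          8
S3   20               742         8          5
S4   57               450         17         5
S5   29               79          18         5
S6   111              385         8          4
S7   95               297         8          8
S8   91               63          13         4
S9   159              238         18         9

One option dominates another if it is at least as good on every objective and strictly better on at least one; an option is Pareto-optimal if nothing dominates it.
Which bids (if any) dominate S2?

S1: worse on duration (181 vs 51).
S3: worse on price (742 vs 137).
S4: worse on duration (57 vs 51).
S5: worse on crew size (18 vs 9).
S6: worse on duration (111 vs 51).
S7: worse on duration (95 vs 51).
S8: worse on duration (91 vs 51).
S9: worse on duration (159 vs 51).
No option dominates S2.

none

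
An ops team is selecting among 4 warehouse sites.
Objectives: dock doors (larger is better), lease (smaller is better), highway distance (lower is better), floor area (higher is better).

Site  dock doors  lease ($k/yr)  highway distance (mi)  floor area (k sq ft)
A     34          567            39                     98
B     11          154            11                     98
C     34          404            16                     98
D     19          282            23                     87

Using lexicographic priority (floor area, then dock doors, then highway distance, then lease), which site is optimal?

C

First maximize floor area: best is 98, kept {A, B, C}.
Then maximize dock doors: best is 34, kept {A, C}.
Then minimize highway distance: best is 16, kept {C}.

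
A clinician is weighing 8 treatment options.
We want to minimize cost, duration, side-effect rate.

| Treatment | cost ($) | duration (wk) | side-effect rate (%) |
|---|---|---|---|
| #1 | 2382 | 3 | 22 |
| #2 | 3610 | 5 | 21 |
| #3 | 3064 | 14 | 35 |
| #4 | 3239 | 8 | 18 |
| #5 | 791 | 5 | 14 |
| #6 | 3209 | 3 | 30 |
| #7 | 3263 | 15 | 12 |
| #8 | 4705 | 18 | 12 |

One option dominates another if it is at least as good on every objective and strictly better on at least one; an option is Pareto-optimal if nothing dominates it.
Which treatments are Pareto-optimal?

#1: not dominated.
#2: dominated by #5 (cost 791≤3610, duration 5≤5, side-effect rate 14≤21).
#3: dominated by #1 (cost 2382≤3064, duration 3≤14, side-effect rate 22≤35).
#4: dominated by #5 (cost 791≤3239, duration 5≤8, side-effect rate 14≤18).
#5: not dominated (best cost).
#6: dominated by #1 (cost 2382≤3209, duration 3≤3, side-effect rate 22≤30).
#7: not dominated.
#8: dominated by #7 (cost 3263≤4705, duration 15≤18, side-effect rate 12≤12).

#1, #5, #7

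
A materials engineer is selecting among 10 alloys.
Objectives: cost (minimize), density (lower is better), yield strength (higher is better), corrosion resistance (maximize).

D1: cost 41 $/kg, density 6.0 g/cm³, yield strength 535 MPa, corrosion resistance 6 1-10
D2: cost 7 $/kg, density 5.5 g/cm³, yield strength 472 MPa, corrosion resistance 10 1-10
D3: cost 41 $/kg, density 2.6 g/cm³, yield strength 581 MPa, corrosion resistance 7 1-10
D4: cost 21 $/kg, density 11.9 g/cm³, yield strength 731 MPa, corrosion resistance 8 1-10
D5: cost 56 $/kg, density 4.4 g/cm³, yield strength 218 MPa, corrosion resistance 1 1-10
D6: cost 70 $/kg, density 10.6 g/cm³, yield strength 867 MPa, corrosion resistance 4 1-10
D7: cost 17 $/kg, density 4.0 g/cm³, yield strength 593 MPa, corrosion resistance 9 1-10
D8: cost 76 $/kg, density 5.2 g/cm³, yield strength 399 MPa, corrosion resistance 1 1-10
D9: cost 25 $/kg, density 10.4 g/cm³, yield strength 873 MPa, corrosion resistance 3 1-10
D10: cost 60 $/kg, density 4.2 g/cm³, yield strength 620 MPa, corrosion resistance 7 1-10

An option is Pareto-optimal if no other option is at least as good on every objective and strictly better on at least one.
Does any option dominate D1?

D3 vs D1: cost 41≤41, density 2.6≤6.0, yield strength 581≥535, corrosion resistance 7≥6 — D3 is at least as good on every objective and strictly better on at least one, so D3 dominates D1.

Yes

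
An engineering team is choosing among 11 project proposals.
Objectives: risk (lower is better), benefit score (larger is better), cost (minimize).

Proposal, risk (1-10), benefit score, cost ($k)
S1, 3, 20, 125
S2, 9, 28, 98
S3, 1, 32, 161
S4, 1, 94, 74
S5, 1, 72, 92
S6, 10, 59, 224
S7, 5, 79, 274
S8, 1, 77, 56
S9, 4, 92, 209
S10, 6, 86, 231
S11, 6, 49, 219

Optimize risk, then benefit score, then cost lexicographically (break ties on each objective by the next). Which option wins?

S4

First minimize risk: best is 1, kept {S3, S4, S5, S8}.
Then maximize benefit score: best is 94, kept {S4}.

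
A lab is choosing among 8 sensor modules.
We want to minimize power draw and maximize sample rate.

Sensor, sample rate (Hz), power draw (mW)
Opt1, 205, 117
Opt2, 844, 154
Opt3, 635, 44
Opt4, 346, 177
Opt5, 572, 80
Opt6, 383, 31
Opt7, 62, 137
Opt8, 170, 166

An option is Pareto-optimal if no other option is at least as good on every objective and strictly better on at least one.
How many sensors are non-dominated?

3

Opt1: dominated by Opt3 (sample rate 635≥205, power draw 44≤117).
Opt2: not dominated (best sample rate).
Opt3: not dominated.
Opt4: dominated by Opt2 (sample rate 844≥346, power draw 154≤177).
Opt5: dominated by Opt3 (sample rate 635≥572, power draw 44≤80).
Opt6: not dominated (best power draw).
Opt7: dominated by Opt1 (sample rate 205≥62, power draw 117≤137).
Opt8: dominated by Opt1 (sample rate 205≥170, power draw 117≤166).
Pareto-optimal: Opt2, Opt3, Opt6 → 3.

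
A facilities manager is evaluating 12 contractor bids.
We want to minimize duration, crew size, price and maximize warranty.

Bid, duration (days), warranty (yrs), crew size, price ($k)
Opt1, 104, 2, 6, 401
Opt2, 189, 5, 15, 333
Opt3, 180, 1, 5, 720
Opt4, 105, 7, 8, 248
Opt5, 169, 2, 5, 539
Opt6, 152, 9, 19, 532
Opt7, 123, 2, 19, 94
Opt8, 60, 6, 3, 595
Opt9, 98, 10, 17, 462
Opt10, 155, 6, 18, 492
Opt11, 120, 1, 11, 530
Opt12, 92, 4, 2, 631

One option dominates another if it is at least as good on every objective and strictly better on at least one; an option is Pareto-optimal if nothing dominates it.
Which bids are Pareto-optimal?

Opt1: not dominated.
Opt2: dominated by Opt4 (duration 105≤189, warranty 7≥5, crew size 8≤15, price 248≤333).
Opt3: dominated by Opt5 (duration 169≤180, warranty 2≥1, crew size 5≤5, price 539≤720).
Opt4: not dominated.
Opt5: not dominated.
Opt6: dominated by Opt9 (duration 98≤152, warranty 10≥9, crew size 17≤19, price 462≤532).
Opt7: not dominated (best price).
Opt8: not dominated (best duration).
Opt9: not dominated (best warranty).
Opt10: dominated by Opt4 (duration 105≤155, warranty 7≥6, crew size 8≤18, price 248≤492).
Opt11: dominated by Opt1 (duration 104≤120, warranty 2≥1, crew size 6≤11, price 401≤530).
Opt12: not dominated (best crew size).

Opt1, Opt4, Opt5, Opt7, Opt8, Opt9, Opt12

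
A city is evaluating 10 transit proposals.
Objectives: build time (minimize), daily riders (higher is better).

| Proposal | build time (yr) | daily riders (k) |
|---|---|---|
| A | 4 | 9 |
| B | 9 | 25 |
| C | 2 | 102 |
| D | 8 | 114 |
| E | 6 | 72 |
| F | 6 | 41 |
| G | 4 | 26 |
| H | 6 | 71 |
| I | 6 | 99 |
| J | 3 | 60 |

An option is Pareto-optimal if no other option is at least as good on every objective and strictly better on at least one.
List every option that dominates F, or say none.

C, E, H, I, J

C: build time 2≤6, daily riders 102≥41 — dominates F.
E: build time 6≤6, daily riders 72≥41 — dominates F.
H: build time 6≤6, daily riders 71≥41 — dominates F.
I: build time 6≤6, daily riders 99≥41 — dominates F.
J: build time 3≤6, daily riders 60≥41 — dominates F.
Others (A, B, D, G) are each worse than F on at least one objective.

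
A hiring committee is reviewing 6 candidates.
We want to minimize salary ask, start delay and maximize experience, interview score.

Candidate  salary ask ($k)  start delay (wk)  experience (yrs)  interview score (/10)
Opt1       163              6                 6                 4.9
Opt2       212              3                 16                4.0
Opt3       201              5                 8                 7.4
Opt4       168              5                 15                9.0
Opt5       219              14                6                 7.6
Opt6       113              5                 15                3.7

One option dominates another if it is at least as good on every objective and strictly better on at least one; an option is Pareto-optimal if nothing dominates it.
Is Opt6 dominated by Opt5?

No

Opt5 vs Opt6: Opt5 is worse on salary ask (219 vs 113), so it does not dominate Opt6.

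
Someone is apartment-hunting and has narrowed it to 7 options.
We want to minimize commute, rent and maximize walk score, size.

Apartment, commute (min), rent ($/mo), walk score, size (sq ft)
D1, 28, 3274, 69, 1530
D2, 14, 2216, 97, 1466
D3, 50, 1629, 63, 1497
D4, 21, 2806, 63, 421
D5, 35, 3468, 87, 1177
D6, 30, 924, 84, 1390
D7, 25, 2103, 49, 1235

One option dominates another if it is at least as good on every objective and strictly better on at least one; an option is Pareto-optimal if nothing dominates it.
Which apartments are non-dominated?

D1, D2, D3, D6, D7

D1: not dominated (best size).
D2: not dominated (best commute).
D3: not dominated.
D4: dominated by D2 (commute 14≤21, rent 2216≤2806, walk score 97≥63, size 1466≥421).
D5: dominated by D2 (commute 14≤35, rent 2216≤3468, walk score 97≥87, size 1466≥1177).
D6: not dominated (best rent).
D7: not dominated.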